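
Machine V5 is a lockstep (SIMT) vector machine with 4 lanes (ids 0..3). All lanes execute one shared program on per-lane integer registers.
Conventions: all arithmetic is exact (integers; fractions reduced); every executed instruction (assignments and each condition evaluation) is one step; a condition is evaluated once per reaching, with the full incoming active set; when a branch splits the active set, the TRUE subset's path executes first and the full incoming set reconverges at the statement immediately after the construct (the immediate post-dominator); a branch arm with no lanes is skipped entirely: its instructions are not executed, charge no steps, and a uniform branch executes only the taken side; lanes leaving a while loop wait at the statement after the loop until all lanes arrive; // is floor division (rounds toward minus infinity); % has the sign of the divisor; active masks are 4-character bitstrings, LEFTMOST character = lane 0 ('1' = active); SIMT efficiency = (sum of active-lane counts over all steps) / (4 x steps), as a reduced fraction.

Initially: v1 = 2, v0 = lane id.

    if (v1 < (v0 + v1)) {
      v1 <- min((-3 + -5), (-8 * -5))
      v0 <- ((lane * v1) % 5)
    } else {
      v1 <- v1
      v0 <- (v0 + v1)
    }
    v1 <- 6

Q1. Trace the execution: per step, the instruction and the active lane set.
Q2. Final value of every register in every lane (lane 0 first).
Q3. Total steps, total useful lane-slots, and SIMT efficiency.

step 0: eval (v1 < (v0 + v1))        1111
step 1: v1 <- min((-3 + -5), (-8 * -5)) 0111
step 2: v0 <- ((lane * v1) % 5)      0111
step 3: v1 <- v1                     1000
step 4: v0 <- (v0 + v1)              1000
step 5: v1 <- 6                      1111

Answer: 6 steps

v1: 6,6,6,6
v0: 2,2,4,1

steps = 6; useful = 16; efficiency = 16/24 = 2/3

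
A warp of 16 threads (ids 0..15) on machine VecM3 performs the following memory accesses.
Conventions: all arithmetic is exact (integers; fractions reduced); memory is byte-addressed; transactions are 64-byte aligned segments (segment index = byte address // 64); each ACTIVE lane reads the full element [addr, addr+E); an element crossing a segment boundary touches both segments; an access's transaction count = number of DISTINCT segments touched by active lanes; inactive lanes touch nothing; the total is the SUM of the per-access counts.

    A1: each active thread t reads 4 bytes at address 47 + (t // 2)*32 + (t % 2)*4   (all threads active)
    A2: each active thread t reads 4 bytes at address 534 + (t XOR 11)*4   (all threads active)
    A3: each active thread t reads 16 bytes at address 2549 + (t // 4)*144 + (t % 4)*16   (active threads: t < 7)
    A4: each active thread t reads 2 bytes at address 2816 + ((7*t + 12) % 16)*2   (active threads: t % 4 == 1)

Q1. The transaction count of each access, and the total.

A1: 5 transactions
A2: 2 transactions
A3: 3 transactions
A4: 1 transaction

Answer: 5,2,3,1; total 11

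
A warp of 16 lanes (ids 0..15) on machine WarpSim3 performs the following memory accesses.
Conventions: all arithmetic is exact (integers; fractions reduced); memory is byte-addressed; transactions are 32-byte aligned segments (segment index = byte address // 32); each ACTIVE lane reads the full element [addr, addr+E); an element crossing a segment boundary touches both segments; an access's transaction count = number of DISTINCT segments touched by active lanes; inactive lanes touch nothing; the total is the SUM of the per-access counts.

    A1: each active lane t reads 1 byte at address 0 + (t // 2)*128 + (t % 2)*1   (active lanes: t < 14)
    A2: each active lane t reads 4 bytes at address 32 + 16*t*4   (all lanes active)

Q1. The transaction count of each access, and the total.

A1: 7 transactions
A2: 16 transactions

Answer: 7,16; total 23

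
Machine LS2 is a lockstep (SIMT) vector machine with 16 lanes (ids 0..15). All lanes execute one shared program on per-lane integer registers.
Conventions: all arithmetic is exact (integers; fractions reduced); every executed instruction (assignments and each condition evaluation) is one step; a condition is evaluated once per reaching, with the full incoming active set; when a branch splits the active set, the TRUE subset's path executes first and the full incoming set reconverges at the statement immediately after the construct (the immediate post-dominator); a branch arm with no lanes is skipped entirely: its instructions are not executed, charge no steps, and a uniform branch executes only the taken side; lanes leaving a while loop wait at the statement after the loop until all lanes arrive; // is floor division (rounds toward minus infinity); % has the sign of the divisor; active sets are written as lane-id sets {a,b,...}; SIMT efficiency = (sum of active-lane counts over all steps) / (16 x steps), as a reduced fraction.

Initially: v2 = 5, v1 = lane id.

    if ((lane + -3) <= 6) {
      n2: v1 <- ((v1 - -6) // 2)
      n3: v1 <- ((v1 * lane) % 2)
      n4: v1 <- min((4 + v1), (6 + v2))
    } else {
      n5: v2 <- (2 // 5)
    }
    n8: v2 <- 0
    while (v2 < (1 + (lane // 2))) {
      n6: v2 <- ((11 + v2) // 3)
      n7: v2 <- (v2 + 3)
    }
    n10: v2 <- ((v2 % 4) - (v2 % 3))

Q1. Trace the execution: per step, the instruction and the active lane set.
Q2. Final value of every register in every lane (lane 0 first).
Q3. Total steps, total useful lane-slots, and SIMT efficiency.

step 0: eval ((lane + -3) <= 6)      {0,1,2,3,4,5,6,7,8,9,10,11,12,13,14,15}
step 1: v1 <- ((v1 - -6) // 2)       {0,1,2,3,4,5,6,7,8,9}
step 2: v1 <- ((v1 * lane) % 2)      {0,1,2,3,4,5,6,7,8,9}
step 3: v1 <- min((4 + v1), (6 + v2)) {0,1,2,3,4,5,6,7,8,9}
step 4: v2 <- (2 // 5)               {10,11,12,13,14,15}
step 5: v2 <- 0                      {0,1,2,3,4,5,6,7,8,9,10,11,12,13,14,15}
step 6: eval (v2 < (1 + (lane // 2))) {0,1,2,3,4,5,6,7,8,9,10,11,12,13,14,15}
step 7: v2 <- ((11 + v2) // 3)       {0,1,2,3,4,5,6,7,8,9,10,11,12,13,14,15}
step 8: v2 <- (v2 + 3)               {0,1,2,3,4,5,6,7,8,9,10,11,12,13,14,15}
step 9: eval (v2 < (1 + (lane // 2))) {0,1,2,3,4,5,6,7,8,9,10,11,12,13,14,15}
step 10: v2 <- ((11 + v2) // 3)       {12,13,14,15}
step 11: v2 <- (v2 + 3)               {12,13,14,15}
step 12: eval (v2 < (1 + (lane // 2))) {12,13,14,15}
step 13: v2 <- ((v2 % 4) - (v2 % 3))  {0,1,2,3,4,5,6,7,8,9,10,11,12,13,14,15}

Answer: 14 steps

v2: 2,2,2,2,2,2,2,2,2,2,2,2,-2,-2,-2,-2
v1: 4,5,4,4,4,5,4,4,4,5,10,11,12,13,14,15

steps = 14; useful = 160; efficiency = 160/224 = 5/7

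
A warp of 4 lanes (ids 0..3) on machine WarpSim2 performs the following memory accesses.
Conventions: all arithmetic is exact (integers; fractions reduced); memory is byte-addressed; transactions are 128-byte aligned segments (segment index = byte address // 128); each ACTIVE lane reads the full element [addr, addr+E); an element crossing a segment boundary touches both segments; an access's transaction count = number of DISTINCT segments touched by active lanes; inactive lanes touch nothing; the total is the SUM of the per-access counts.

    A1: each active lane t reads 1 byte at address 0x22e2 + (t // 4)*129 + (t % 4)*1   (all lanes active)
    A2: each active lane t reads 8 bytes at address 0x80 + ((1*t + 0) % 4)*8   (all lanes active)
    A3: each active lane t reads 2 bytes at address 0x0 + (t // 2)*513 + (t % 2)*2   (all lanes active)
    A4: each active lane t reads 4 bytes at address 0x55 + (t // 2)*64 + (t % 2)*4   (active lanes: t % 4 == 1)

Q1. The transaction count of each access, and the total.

A1: 1 transaction
A2: 1 transaction
A3: 2 transactions
A4: 1 transaction

Answer: 1,1,2,1; total 5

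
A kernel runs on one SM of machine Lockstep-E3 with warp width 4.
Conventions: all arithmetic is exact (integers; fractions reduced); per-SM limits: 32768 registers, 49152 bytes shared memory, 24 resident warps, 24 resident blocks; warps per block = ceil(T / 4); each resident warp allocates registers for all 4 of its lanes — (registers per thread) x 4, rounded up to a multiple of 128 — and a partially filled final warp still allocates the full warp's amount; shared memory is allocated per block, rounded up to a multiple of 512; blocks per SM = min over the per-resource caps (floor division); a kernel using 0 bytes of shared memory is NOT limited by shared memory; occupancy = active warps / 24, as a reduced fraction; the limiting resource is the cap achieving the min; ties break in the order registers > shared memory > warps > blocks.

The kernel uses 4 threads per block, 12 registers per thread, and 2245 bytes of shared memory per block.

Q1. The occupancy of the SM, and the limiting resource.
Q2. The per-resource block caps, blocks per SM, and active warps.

Answer: occupancy 19/24, limited by shared memory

registers: 256 blocks
shared memory: 19 blocks
warps: 24 blocks
blocks: 24 blocks

Answer: 19 blocks, 19 active warps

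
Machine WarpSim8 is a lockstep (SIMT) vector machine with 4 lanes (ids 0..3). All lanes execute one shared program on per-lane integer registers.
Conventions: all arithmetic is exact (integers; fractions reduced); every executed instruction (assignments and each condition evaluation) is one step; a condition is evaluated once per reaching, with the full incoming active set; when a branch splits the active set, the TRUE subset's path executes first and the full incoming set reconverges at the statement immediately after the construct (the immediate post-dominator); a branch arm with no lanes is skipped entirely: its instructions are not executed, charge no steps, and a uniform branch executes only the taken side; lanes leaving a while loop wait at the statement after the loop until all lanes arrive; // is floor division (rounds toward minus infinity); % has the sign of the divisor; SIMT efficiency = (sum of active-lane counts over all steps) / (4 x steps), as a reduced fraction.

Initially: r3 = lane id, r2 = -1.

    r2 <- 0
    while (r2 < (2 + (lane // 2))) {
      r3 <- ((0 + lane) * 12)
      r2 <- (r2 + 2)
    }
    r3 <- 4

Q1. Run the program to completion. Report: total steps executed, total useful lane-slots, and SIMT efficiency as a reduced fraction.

Answer: 9 steps, 30 useful, 5/6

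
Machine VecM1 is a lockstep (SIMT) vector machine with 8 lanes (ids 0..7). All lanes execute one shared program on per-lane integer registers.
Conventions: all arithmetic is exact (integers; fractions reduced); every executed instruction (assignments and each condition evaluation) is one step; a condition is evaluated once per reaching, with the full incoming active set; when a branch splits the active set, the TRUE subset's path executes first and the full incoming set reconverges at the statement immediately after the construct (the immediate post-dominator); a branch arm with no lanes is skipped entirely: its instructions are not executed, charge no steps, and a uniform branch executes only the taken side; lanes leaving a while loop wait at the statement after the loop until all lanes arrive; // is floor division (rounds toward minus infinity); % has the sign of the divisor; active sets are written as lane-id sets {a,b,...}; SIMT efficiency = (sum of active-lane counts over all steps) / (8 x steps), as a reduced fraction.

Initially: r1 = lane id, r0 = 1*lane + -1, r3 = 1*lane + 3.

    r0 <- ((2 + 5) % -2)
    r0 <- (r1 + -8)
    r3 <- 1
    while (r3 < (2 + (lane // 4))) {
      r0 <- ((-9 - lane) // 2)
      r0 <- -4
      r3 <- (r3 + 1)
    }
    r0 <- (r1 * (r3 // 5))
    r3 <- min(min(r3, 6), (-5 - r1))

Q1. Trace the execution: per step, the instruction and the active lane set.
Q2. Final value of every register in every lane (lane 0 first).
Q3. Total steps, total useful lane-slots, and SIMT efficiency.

step 0: r0 <- ((2 + 5) % -2)         {0,1,2,3,4,5,6,7}
step 1: r0 <- (r1 + -8)              {0,1,2,3,4,5,6,7}
step 2: r3 <- 1                      {0,1,2,3,4,5,6,7}
step 3: eval (r3 < (2 + (lane // 4))) {0,1,2,3,4,5,6,7}
step 4: r0 <- ((-9 - lane) // 2)     {0,1,2,3,4,5,6,7}
step 5: r0 <- -4                     {0,1,2,3,4,5,6,7}
step 6: r3 <- (r3 + 1)               {0,1,2,3,4,5,6,7}
step 7: eval (r3 < (2 + (lane // 4))) {0,1,2,3,4,5,6,7}
step 8: r0 <- ((-9 - lane) // 2)     {4,5,6,7}
step 9: r0 <- -4                     {4,5,6,7}
step 10: r3 <- (r3 + 1)               {4,5,6,7}
step 11: eval (r3 < (2 + (lane // 4))) {4,5,6,7}
step 12: r0 <- (r1 * (r3 // 5))       {0,1,2,3,4,5,6,7}
step 13: r3 <- min(min(r3, 6), (-5 - r1)) {0,1,2,3,4,5,6,7}

Answer: 14 steps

r1: 0,1,2,3,4,5,6,7
r0: 0,0,0,0,0,0,0,0
r3: -5,-6,-7,-8,-9,-10,-11,-12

steps = 14; useful = 96; efficiency = 96/112 = 6/7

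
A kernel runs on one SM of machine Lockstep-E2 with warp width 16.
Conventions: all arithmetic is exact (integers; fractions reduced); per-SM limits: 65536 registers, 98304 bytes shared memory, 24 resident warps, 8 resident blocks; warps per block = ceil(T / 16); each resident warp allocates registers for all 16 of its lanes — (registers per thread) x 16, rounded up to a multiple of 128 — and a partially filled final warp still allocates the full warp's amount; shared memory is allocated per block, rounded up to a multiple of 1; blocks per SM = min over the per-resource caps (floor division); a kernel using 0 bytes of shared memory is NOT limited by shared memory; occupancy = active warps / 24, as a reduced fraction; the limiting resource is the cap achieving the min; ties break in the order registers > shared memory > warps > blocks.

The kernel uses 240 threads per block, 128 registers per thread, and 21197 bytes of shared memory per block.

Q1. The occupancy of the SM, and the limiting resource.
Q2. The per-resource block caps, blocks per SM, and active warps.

Answer: occupancy 5/8, limited by warps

registers: 2 blocks
shared memory: 4 blocks
warps: 1 block
blocks: 8 blocks

Answer: 1 block, 15 active warps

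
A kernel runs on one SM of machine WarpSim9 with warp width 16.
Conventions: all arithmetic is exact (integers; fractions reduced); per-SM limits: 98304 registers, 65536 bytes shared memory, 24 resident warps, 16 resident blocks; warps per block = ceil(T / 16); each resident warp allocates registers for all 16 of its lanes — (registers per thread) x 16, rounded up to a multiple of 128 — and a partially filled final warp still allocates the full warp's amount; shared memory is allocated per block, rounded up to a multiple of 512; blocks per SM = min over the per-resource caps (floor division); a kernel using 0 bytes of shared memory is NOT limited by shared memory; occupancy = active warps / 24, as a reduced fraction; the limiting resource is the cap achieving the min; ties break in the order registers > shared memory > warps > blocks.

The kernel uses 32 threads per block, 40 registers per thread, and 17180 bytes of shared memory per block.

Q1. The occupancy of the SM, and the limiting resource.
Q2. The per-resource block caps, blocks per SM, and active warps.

Answer: occupancy 1/4, limited by shared memory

registers: 76 blocks
shared memory: 3 blocks
warps: 12 blocks
blocks: 16 blocks

Answer: 3 blocks, 6 active warps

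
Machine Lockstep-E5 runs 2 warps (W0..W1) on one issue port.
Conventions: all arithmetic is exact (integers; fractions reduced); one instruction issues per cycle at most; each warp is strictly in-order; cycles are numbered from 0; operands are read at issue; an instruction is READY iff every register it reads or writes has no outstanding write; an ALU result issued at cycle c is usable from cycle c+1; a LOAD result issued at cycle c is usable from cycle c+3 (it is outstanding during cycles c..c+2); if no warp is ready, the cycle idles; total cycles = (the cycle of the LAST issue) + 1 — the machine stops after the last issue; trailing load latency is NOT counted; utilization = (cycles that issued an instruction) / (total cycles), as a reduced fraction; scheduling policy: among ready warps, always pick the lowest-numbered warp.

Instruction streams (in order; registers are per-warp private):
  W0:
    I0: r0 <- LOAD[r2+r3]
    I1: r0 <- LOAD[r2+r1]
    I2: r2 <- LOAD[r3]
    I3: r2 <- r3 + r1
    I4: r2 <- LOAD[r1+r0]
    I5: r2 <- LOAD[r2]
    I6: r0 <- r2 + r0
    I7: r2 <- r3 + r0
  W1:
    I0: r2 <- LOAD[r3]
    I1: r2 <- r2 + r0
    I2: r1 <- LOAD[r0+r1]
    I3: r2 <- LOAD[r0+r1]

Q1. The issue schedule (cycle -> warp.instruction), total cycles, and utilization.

cycle 0: W0.I0
cycle 1: W1.I0
cycle 2: idle
cycle 3: W0.I1
cycle 4: W0.I2
cycle 5: W1.I1
cycle 6: W1.I2
cycle 7: W0.I3
cycle 8: W0.I4
cycle 9: W1.I3
cycle 10: idle
cycle 11: W0.I5
cycle 12: idle
cycle 13: idle
cycle 14: W0.I6
cycle 15: W0.I7

Answer: 16 cycles, utilization 3/4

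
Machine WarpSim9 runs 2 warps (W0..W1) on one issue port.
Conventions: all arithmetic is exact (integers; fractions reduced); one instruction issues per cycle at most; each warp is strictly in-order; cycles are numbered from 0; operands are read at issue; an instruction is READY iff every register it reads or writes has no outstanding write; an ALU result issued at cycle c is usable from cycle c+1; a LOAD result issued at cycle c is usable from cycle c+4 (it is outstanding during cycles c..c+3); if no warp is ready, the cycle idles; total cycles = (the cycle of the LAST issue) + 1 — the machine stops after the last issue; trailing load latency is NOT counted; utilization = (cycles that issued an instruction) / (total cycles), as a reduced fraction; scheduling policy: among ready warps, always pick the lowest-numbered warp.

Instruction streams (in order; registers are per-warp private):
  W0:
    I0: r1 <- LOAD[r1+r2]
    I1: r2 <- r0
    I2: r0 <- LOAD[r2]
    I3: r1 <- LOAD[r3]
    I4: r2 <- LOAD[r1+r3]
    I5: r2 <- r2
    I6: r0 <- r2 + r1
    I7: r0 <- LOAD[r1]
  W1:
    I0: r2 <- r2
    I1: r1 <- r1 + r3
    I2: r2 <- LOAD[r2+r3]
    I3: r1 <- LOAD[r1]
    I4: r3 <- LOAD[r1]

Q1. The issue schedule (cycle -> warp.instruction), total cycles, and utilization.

cycle 0: W0.I0
cycle 1: W0.I1
cycle 2: W0.I2
cycle 3: W1.I0
cycle 4: W0.I3
cycle 5: W1.I1
cycle 6: W1.I2
cycle 7: W1.I3
cycle 8: W0.I4
cycle 9: idle
cycle 10: idle
cycle 11: W1.I4
cycle 12: W0.I5
cycle 13: W0.I6
cycle 14: W0.I7

Answer: 15 cycles, utilization 13/15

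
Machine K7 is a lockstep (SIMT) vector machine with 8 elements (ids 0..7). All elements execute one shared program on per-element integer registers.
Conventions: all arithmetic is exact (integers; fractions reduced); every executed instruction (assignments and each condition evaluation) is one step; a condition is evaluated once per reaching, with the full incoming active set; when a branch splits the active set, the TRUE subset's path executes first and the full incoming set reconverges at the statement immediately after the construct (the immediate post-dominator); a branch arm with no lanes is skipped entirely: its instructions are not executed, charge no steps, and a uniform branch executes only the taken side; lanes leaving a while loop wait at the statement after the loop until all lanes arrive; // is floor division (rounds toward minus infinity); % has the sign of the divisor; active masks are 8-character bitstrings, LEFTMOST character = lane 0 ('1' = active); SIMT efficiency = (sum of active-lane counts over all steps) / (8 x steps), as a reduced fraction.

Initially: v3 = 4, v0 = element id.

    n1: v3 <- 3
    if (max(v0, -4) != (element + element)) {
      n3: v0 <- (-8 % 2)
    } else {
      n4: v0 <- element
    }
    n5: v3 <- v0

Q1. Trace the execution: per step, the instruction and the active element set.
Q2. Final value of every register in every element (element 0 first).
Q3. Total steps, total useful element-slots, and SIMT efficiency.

step 0: v3 <- 3                      11111111
step 1: eval (max(v0, -4) != (element + element)) 11111111
step 2: v0 <- (-8 % 2)               01111111
step 3: v0 <- element                10000000
step 4: v3 <- v0                     11111111

Answer: 5 steps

v3: 0,0,0,0,0,0,0,0
v0: 0,0,0,0,0,0,0,0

steps = 5; useful = 32; efficiency = 32/40 = 4/5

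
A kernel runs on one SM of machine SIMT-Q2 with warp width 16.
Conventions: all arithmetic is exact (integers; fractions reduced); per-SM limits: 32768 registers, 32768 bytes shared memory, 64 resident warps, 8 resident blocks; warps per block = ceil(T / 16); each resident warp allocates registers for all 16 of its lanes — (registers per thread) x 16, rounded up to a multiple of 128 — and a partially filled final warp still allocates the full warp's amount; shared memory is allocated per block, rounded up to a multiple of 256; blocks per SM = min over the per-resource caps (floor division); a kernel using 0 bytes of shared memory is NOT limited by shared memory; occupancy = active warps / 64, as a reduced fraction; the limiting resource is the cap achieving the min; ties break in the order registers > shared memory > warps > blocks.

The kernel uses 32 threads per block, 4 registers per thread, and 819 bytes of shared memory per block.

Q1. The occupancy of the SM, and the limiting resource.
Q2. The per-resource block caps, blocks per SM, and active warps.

Answer: occupancy 1/4, limited by blocks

registers: 128 blocks
shared memory: 32 blocks
warps: 32 blocks
blocks: 8 blocks

Answer: 8 blocks, 16 active warps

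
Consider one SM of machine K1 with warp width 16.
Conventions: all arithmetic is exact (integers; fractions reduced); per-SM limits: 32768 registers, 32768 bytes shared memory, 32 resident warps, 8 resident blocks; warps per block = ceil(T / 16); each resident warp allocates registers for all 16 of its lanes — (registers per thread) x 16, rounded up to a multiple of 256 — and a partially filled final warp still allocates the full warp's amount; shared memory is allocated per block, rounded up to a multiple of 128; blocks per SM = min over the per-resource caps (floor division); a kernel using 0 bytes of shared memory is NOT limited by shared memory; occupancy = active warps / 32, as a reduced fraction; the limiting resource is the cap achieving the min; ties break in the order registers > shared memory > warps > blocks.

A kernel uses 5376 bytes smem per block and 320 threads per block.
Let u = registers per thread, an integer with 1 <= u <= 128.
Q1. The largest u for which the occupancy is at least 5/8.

Answer: u = 96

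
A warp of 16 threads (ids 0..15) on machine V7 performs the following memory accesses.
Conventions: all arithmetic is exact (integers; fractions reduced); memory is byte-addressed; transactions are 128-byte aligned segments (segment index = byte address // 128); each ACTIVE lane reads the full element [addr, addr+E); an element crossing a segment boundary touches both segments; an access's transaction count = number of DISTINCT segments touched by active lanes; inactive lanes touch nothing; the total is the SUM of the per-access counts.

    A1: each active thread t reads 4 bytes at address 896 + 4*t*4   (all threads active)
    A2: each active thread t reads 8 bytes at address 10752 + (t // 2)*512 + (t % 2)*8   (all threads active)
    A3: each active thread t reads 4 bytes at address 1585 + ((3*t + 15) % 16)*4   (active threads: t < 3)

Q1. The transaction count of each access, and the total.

A1: 2 transactions
A2: 8 transactions
A3: 1 transaction

Answer: 2,8,1; total 11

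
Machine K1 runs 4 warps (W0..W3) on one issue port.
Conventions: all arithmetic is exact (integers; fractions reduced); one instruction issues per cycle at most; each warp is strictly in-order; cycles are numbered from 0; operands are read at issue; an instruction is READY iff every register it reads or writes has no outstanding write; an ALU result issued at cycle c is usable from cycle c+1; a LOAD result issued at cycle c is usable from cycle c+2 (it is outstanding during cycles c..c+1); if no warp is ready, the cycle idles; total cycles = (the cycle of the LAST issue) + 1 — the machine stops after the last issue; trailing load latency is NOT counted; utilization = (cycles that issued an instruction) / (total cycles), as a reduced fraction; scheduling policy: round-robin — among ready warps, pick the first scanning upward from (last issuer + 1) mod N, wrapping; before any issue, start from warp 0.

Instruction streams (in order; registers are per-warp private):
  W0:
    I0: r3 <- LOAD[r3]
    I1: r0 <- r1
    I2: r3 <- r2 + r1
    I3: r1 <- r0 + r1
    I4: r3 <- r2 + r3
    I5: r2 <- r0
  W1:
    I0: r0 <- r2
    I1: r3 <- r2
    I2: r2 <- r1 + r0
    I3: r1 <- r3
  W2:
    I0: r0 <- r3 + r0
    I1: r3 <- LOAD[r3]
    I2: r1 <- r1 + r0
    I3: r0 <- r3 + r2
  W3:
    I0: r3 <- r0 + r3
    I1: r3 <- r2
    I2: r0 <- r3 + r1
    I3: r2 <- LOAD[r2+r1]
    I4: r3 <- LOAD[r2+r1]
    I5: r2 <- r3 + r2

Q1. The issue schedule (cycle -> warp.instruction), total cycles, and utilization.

cycle 0: W0.I0
cycle 1: W1.I0
cycle 2: W2.I0
cycle 3: W3.I0
cycle 4: W0.I1
cycle 5: W1.I1
cycle 6: W2.I1
cycle 7: W3.I1
cycle 8: W0.I2
cycle 9: W1.I2
cycle 10: W2.I2
cycle 11: W3.I2
cycle 12: W0.I3
cycle 13: W1.I3
cycle 14: W2.I3
cycle 15: W3.I3
cycle 16: W0.I4
cycle 17: W3.I4
cycle 18: W0.I5
cycle 19: W3.I5

Answer: 20 cycles, utilization 1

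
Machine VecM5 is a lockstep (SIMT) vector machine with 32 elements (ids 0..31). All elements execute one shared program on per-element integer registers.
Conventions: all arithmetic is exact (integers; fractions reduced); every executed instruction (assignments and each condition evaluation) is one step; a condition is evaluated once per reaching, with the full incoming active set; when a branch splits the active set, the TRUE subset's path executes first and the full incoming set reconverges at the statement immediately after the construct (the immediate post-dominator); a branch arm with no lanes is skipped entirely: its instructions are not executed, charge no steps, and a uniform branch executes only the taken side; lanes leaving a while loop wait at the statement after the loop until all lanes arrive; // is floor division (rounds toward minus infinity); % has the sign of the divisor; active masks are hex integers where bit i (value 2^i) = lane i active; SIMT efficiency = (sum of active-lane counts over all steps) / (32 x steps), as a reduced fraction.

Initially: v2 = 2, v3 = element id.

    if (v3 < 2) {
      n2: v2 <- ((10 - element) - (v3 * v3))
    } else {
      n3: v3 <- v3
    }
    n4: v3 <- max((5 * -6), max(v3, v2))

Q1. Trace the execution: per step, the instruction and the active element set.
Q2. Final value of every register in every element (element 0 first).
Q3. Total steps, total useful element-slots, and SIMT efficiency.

step 0: eval (v3 < 2)                0xffffffff
step 1: v2 <- ((10 - element) - (v3 * v3)) 0x00000003
step 2: v3 <- v3                     0xfffffffc
step 3: v3 <- max((5 * -6), max(v3, v2)) 0xffffffff

Answer: 4 steps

v2: 10,8,2,2,2,2,2,2,2,2,2,2,2,2,2,2,2,2,2,2,2,2,2,2,2,2,2,2,2,2,2,2
v3: 10,8,2,3,4,5,6,7,8,9,10,11,12,13,14,15,16,17,18,19,20,21,22,23,24,25,26,27,28,29,30,31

steps = 4; useful = 96; efficiency = 96/128 = 3/4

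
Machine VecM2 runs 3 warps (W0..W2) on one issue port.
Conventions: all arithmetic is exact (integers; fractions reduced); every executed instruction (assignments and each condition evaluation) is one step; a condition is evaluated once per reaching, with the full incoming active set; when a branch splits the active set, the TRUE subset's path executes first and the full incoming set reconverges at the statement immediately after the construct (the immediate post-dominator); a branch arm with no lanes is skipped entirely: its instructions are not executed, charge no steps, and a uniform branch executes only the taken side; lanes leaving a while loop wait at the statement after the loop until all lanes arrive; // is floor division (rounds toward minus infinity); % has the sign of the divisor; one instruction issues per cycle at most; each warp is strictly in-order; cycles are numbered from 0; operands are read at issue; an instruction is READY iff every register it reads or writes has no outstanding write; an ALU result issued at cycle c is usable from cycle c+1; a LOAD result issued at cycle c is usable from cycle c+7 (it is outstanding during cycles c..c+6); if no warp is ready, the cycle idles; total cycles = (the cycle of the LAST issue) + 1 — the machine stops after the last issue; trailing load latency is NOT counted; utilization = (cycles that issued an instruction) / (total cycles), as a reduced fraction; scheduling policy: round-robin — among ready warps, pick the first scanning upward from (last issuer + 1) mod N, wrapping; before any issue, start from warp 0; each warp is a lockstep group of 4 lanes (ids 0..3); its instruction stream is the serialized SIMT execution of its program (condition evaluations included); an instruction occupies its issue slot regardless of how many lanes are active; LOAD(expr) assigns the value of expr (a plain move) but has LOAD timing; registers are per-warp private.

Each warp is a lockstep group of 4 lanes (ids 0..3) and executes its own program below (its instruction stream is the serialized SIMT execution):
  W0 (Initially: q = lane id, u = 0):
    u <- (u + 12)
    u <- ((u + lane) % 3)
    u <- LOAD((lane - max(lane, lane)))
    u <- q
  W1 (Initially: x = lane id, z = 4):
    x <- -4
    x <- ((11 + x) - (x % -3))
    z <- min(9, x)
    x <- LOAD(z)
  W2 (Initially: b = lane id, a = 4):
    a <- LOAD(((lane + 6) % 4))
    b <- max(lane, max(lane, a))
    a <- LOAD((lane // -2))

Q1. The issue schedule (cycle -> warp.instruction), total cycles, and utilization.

cycle 0: W0.I0
cycle 1: W1.I0
cycle 2: W2.I0
cycle 3: W0.I1
cycle 4: W1.I1
cycle 5: W0.I2
cycle 6: W1.I2
cycle 7: W1.I3
cycle 8: idle
cycle 9: W2.I1
cycle 10: W2.I2
cycle 11: idle
cycle 12: W0.I3

Answer: 13 cycles, utilization 11/13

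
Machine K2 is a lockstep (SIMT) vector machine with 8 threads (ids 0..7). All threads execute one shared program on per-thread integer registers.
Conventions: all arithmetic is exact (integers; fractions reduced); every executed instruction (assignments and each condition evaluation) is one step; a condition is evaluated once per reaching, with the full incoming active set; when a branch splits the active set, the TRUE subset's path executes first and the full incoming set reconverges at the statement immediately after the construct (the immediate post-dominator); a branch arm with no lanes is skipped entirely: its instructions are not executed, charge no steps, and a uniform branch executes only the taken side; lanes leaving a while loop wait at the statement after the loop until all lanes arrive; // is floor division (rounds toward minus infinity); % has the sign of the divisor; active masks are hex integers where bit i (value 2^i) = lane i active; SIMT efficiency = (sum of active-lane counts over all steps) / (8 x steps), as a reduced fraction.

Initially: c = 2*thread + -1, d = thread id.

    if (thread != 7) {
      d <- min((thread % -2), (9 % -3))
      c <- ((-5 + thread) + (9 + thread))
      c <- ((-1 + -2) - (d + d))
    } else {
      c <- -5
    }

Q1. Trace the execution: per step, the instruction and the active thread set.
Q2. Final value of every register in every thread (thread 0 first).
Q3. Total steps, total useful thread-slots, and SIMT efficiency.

step 0: eval (thread != 7)           0xff
step 1: d <- min((thread % -2), (9 % -3)) 0x7f
step 2: c <- ((-5 + thread) + (9 + thread)) 0x7f
step 3: c <- ((-1 + -2) - (d + d))   0x7f
step 4: c <- -5                      0x80

Answer: 5 steps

c: -3,-1,-3,-1,-3,-1,-3,-5
d: 0,-1,0,-1,0,-1,0,7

steps = 5; useful = 30; efficiency = 30/40 = 3/4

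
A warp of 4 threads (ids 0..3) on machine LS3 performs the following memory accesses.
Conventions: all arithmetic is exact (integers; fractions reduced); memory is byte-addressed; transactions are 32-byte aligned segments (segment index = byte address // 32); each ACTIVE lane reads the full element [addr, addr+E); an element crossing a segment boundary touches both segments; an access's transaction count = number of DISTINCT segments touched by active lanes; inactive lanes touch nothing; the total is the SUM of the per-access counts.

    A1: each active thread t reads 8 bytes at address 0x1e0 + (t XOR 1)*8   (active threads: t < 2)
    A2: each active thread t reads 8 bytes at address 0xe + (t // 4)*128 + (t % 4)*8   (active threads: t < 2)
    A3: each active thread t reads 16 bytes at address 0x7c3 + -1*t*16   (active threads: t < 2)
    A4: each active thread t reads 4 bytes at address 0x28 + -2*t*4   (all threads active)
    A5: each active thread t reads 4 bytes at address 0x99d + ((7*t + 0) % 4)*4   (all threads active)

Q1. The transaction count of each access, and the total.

A1: 1 transaction
A2: 1 transaction
A3: 2 transactions
A4: 2 transactions
A5: 2 transactions

Answer: 1,1,2,2,2; total 8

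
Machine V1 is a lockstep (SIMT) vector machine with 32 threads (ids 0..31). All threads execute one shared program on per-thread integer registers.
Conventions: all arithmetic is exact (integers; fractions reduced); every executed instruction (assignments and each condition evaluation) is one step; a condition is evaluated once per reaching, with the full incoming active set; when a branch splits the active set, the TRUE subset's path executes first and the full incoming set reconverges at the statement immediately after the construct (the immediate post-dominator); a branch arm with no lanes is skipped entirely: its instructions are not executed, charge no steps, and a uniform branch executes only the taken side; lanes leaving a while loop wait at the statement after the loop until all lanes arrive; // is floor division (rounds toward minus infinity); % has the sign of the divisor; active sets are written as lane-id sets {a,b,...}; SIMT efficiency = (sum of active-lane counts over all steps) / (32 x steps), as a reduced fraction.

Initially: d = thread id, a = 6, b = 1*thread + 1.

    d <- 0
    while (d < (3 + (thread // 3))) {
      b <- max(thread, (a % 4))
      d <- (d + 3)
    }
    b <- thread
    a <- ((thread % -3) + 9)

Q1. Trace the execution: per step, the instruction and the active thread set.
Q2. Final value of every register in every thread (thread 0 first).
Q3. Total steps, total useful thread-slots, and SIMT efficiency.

step 0: d <- 0                       {0,1,2,3,4,5,6,7,8,9,10,11,12,13,14,15,16,17,18,19,20,21,22,23,24,25,26,27,28,29,30,31}
step 1: eval (d < (3 + (thread // 3))) {0,1,2,3,4,5,6,7,8,9,10,11,12,13,14,15,16,17,18,19,20,21,22,23,24,25,26,27,28,29,30,31}
step 2: b <- max(thread, (a % 4))    {0,1,2,3,4,5,6,7,8,9,10,11,12,13,14,15,16,17,18,19,20,21,22,23,24,25,26,27,28,29,30,31}
step 3: d <- (d + 3)                 {0,1,2,3,4,5,6,7,8,9,10,11,12,13,14,15,16,17,18,19,20,21,22,23,24,25,26,27,28,29,30,31}
step 4: eval (d < (3 + (thread // 3))) {0,1,2,3,4,5,6,7,8,9,10,11,12,13,14,15,16,17,18,19,20,21,22,23,24,25,26,27,28,29,30,31}
step 5: b <- max(thread, (a % 4))    {3,4,5,6,7,8,9,10,11,12,13,14,15,16,17,18,19,20,21,22,23,24,25,26,27,28,29,30,31}
step 6: d <- (d + 3)                 {3,4,5,6,7,8,9,10,11,12,13,14,15,16,17,18,19,20,21,22,23,24,25,26,27,28,29,30,31}
step 7: eval (d < (3 + (thread // 3))) {3,4,5,6,7,8,9,10,11,12,13,14,15,16,17,18,19,20,21,22,23,24,25,26,27,28,29,30,31}
step 8: b <- max(thread, (a % 4))    {12,13,14,15,16,17,18,19,20,21,22,23,24,25,26,27,28,29,30,31}
step 9: d <- (d + 3)                 {12,13,14,15,16,17,18,19,20,21,22,23,24,25,26,27,28,29,30,31}
step 10: eval (d < (3 + (thread // 3))) {12,13,14,15,16,17,18,19,20,21,22,23,24,25,26,27,28,29,30,31}
step 11: b <- max(thread, (a % 4))    {21,22,23,24,25,26,27,28,29,30,31}
step 12: d <- (d + 3)                 {21,22,23,24,25,26,27,28,29,30,31}
step 13: eval (d < (3 + (thread // 3))) {21,22,23,24,25,26,27,28,29,30,31}
step 14: b <- max(thread, (a % 4))    {30,31}
step 15: d <- (d + 3)                 {30,31}
step 16: eval (d < (3 + (thread // 3))) {30,31}
step 17: b <- thread                  {0,1,2,3,4,5,6,7,8,9,10,11,12,13,14,15,16,17,18,19,20,21,22,23,24,25,26,27,28,29,30,31}
step 18: a <- ((thread % -3) + 9)     {0,1,2,3,4,5,6,7,8,9,10,11,12,13,14,15,16,17,18,19,20,21,22,23,24,25,26,27,28,29,30,31}

Answer: 19 steps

d: 3,3,3,6,6,6,6,6,6,6,6,6,9,9,9,9,9,9,9,9,9,12,12,12,12,12,12,12,12,12,15,15
a: 9,7,8,9,7,8,9,7,8,9,7,8,9,7,8,9,7,8,9,7,8,9,7,8,9,7,8,9,7,8,9,7
b: 0,1,2,3,4,5,6,7,8,9,10,11,12,13,14,15,16,17,18,19,20,21,22,23,24,25,26,27,28,29,30,31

steps = 19; useful = 410; efficiency = 410/608 = 205/304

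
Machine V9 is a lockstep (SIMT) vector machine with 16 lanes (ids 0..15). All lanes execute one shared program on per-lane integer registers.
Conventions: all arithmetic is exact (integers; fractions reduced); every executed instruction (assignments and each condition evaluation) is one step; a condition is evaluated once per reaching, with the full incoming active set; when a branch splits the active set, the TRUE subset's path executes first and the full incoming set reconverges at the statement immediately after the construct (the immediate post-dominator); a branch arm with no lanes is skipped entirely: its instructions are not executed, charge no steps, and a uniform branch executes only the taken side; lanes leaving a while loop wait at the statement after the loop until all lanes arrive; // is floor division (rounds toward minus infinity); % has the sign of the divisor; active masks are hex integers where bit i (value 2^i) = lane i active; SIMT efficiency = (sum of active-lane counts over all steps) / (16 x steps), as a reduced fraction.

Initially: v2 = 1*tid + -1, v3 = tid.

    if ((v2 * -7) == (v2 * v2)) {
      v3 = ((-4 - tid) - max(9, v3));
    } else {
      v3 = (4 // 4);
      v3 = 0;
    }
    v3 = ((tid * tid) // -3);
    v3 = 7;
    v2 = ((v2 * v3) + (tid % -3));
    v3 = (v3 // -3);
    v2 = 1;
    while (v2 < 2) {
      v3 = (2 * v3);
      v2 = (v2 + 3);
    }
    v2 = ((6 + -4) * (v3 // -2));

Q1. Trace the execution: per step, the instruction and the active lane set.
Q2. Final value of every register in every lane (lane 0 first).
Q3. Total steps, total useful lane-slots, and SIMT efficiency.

step 0: eval ((v2 * -7) == (v2 * v2)) 0xffff
step 1: v3 <- ((-4 - tid) - max(9, v3)) 0x0002
step 2: v3 <- (4 // 4)               0xfffd
step 3: v3 <- 0                      0xfffd
step 4: v3 <- ((tid * tid) // -3)    0xffff
step 5: v3 <- 7                      0xffff
step 6: v2 <- ((v2 * v3) + (tid % -3)) 0xffff
step 7: v3 <- (v3 // -3)             0xffff
step 8: v2 <- 1                      0xffff
step 9: eval (v2 < 2)                0xffff
step 10: v3 <- (2 * v3)               0xffff
step 11: v2 <- (v2 + 3)               0xffff
step 12: eval (v2 < 2)                0xffff
step 13: v2 <- ((6 + -4) * (v3 // -2)) 0xffff

Answer: 14 steps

v2: 6,6,6,6,6,6,6,6,6,6,6,6,6,6,6,6
v3: -6,-6,-6,-6,-6,-6,-6,-6,-6,-6,-6,-6,-6,-6,-6,-6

steps = 14; useful = 207; efficiency = 207/224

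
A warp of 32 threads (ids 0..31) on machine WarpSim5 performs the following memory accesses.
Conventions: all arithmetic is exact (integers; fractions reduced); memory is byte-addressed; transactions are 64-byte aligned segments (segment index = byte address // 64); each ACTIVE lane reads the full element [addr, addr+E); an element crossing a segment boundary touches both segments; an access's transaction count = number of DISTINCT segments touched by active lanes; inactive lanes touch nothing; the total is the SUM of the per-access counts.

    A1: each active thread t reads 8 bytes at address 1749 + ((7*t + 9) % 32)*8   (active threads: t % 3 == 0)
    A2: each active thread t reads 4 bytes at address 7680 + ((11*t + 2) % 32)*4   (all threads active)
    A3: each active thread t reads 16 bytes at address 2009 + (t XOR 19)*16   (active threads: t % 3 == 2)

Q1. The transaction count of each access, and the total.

A1: 4 transactions
A2: 2 transactions
A3: 8 transactions

Answer: 4,2,8; total 14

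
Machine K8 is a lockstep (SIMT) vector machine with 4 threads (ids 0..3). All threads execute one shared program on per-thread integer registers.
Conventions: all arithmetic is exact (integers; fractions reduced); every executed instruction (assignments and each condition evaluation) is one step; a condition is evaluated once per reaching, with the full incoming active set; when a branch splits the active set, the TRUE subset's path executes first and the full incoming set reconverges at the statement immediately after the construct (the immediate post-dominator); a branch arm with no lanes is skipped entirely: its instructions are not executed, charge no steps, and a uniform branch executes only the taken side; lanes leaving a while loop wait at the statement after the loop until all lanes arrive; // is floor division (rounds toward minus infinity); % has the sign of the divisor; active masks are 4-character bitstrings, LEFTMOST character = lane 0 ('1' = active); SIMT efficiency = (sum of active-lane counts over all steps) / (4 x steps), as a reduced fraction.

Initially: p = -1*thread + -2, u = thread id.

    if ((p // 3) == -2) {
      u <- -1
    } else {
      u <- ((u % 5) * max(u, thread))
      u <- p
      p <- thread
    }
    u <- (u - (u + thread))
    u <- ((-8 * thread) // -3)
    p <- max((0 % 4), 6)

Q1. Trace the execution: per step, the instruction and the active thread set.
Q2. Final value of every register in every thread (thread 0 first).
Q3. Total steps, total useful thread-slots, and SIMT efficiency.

step 0: eval ((p // 3) == -2)        1111
step 1: u <- -1                      0011
step 2: u <- ((u % 5) * max(u, thread)) 1100
step 3: u <- p                       1100
step 4: p <- thread                  1100
step 5: u <- (u - (u + thread))      1111
step 6: u <- ((-8 * thread) // -3)   1111
step 7: p <- max((0 % 4), 6)         1111

Answer: 8 steps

p: 6,6,6,6
u: 0,2,5,8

steps = 8; useful = 24; efficiency = 24/32 = 3/4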